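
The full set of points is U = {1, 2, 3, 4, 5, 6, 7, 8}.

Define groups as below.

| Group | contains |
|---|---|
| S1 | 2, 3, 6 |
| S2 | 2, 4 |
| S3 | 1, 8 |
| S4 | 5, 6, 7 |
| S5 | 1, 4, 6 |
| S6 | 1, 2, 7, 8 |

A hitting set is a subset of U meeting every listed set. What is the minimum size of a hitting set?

3

The 3 points {1, 2, 6} hit every group.
The groups S2, S3, S4 are pairwise disjoint, so any hitting set needs a separate point for each — at least 3. Hence 3 is optimal.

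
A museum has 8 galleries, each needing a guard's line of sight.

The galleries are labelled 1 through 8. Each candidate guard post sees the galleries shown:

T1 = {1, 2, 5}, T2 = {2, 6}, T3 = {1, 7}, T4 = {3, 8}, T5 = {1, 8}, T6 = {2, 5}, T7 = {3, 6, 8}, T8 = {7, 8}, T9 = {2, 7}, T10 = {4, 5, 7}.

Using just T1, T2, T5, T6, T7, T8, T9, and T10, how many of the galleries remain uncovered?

Union of T1, T2, T5, T6, T7, T8, T9, T10 = {1, 2, 3, 4, 5, 6, 7, 8} — that's every gallery, so 0 are uncovered.

0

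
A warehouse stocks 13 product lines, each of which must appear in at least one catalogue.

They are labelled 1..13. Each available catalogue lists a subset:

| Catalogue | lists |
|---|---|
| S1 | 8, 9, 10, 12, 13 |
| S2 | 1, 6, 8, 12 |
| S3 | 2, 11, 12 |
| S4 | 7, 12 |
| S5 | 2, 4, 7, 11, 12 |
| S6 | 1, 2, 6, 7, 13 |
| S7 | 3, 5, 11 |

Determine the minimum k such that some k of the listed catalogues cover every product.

4

S1 and S5 and S6 and S7 together: S1 ∪ S5 ∪ S6 ∪ S7 = {1, 2, 3, 4, 5, 6, 7, 8, 9, 10, 11, 12, 13} — every product is covered.
No 3 of the 7 catalogues cover everything (all 35 combinations miss at least one product), so 4 is optimal.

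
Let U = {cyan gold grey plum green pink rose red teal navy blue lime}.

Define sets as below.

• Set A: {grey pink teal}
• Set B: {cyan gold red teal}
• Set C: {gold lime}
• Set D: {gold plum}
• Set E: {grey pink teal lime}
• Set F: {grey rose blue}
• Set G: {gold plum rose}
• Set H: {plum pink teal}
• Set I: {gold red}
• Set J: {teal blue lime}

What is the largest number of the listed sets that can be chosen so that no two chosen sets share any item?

F, H, I are pairwise disjoint (F={grey,rose,blue}; H={plum,pink,teal}; I={gold,red}).
Every remaining set overlaps one of these, and no 4 of the listed sets are pairwise disjoint, so 3 is the maximum.

3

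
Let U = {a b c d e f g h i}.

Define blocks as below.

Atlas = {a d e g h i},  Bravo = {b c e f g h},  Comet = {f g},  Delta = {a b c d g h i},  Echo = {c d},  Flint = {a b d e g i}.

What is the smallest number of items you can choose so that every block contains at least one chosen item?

2

T = {d, f} meets every block (each contains at least one member of T), and |T| = 2.
The blocks Comet, Echo are pairwise disjoint, so any hitting set needs a separate item for each — at least 2. Hence 2 is optimal.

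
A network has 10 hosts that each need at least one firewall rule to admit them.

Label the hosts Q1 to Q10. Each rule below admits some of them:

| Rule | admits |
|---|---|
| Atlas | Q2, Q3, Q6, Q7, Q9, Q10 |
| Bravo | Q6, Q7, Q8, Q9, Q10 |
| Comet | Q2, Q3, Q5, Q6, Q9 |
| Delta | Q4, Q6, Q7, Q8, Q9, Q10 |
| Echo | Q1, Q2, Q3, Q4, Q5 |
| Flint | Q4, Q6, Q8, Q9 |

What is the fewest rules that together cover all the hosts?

Take {Delta, Echo}. Their union is {Q1, Q2, Q3, Q4, Q5, Q6, Q7, Q8, Q9, Q10}, which is all 10 hosts.
No single rule has all 10 hosts (the largest, Atlas, has 6), so 2 is optimal.

2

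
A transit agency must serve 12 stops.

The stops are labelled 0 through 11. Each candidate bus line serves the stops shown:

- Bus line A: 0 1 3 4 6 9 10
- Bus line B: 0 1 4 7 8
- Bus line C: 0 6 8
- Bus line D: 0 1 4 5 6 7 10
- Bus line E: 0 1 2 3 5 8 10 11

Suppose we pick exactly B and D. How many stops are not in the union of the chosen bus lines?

4

Union of B, D = {0, 1, 4, 5, 6, 7, 8, 10}.
Not covered: 2, 3, 9, 11 — 4 stops.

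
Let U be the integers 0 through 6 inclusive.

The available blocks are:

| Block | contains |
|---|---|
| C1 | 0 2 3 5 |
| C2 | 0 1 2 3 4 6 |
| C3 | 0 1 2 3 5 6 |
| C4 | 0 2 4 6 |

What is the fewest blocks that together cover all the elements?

C3 and C4 together: C3 ∪ C4 = {0, 1, 2, 3, 4, 5, 6} — every element is covered.
No single block has all 7 elements (the largest, C2, has 6), so 2 is optimal.

2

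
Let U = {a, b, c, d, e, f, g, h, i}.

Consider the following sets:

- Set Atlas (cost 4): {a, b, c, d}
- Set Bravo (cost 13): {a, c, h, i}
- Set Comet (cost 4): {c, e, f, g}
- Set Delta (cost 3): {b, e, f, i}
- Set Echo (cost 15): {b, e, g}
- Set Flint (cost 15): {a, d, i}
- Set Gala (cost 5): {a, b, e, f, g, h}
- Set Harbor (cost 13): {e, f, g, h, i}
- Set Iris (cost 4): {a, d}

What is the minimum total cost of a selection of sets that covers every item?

Atlas, Delta, Gala together cover every item (Atlas ∪ Delta ∪ Gala = {a, b, c, d, e, f, g, h, i}); total cost 4 + 3 + 5 = 12.
No covering selection has total cost below 12.

12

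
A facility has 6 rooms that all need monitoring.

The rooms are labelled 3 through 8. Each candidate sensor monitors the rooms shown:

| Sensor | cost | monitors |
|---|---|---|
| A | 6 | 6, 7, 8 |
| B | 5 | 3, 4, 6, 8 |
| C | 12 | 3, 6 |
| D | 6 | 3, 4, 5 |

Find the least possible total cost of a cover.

A, D together cover every room (A ∪ D = {3, 4, 5, 6, 7, 8}); total cost 6 + 6 = 12.
The greedy pick B, A, D costs 17; no covering selection beats 12.

12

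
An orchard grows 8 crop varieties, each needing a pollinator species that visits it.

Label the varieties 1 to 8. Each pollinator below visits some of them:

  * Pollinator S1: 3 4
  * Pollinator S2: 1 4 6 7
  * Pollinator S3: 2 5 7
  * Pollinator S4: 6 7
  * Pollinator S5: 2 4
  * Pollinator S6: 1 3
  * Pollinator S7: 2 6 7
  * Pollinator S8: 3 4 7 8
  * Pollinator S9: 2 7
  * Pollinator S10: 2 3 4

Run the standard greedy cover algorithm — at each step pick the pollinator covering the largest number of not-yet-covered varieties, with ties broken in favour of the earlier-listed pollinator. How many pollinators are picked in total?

Greedy: pick S2 (covers 4 new) → pick S3 (covers 2 new) → pick S8 (covers 2 new). Total picks: 3.

3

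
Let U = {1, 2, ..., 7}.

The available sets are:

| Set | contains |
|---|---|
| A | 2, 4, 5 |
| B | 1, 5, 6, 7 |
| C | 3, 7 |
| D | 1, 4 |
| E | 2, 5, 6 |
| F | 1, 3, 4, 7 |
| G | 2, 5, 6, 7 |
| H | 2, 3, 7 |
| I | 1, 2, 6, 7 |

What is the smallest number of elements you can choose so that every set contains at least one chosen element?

T = {1, 5, 7} meets every set (each contains at least one member of T), and |T| = 3.
The sets C, D, E are pairwise disjoint, so any hitting set needs a separate element for each — at least 3. Hence 3 is optimal.

3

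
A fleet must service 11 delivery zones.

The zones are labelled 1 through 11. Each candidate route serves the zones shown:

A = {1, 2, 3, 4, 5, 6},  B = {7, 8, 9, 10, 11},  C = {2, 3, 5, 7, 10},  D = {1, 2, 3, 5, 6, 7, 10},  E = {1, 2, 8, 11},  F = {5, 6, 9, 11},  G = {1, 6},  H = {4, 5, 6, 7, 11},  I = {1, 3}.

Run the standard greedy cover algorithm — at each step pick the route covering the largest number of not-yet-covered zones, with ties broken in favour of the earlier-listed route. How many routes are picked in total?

Greedy: pick D (covers 7 new) → pick B (covers 3 new) → pick A (covers 1 new). Total picks: 3.
(The true minimum cover uses only 2 routes, so greedy is not optimal here.)

3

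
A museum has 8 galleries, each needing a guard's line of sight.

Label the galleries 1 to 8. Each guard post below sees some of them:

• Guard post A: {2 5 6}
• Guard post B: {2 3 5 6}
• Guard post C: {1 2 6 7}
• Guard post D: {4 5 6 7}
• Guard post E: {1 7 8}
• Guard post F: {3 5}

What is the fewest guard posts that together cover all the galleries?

B and D and E together: B ∪ D ∪ E = {1, 2, 3, 4, 5, 6, 7, 8} — every gallery is covered.
Only D contains 4, so D is forced; the remaining 4 galleries need at least 2 more guard posts (each remaining guard post adds at most 2) — so at least 3 guard posts are needed, and 3 is optimal.

3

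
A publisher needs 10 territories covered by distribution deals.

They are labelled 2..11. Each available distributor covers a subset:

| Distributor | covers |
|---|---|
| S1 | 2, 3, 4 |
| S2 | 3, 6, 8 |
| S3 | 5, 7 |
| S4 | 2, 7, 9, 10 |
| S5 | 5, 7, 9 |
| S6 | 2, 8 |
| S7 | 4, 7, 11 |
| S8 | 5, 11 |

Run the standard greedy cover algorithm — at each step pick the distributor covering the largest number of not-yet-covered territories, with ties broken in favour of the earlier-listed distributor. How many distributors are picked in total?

4

Greedy: pick S4 (covers 4 new) → pick S2 (covers 3 new) → pick S7 (covers 2 new) → pick S3 (covers 1 new). Total picks: 4.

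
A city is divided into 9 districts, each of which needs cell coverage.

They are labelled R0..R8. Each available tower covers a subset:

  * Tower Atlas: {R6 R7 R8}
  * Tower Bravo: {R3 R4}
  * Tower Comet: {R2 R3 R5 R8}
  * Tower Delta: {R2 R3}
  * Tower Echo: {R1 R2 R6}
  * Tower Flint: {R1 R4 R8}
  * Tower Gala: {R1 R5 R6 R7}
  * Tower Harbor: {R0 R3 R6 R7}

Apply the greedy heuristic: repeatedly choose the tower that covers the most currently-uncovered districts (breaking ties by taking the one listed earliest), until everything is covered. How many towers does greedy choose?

Greedy: pick Comet (covers 4 new) → pick Gala (covers 3 new) → pick Bravo (covers 1 new) → pick Harbor (covers 1 new). Total picks: 4.
(The true minimum cover uses only 3 towers, so greedy is not optimal here.)

4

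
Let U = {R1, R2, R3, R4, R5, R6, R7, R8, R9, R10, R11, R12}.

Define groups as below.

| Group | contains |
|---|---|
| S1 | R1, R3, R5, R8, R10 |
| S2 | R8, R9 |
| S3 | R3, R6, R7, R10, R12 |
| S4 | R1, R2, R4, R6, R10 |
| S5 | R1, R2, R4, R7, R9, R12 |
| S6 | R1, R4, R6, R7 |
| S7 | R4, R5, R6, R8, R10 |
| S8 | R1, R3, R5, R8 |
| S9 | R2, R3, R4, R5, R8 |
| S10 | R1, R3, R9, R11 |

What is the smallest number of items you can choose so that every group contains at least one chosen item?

3

The 3 items {R1, R8, R12} hit every group.
No choice of 2 items meets every group, so 3 is the minimum.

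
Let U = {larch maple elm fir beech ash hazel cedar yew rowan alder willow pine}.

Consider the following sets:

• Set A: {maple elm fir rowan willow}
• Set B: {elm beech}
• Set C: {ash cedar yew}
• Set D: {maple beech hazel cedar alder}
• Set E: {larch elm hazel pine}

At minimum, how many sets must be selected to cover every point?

A and C and D and E together: A ∪ C ∪ D ∪ E = {larch, maple, elm, fir, beech, ash, hazel, cedar, yew, rowan, alder, willow, pine} — every point is covered.
Only E contains larch, so E is forced; the remaining 9 points need at least 3 more sets (each remaining set adds at most 4) — so at least 4 sets are needed, and 4 is optimal.

4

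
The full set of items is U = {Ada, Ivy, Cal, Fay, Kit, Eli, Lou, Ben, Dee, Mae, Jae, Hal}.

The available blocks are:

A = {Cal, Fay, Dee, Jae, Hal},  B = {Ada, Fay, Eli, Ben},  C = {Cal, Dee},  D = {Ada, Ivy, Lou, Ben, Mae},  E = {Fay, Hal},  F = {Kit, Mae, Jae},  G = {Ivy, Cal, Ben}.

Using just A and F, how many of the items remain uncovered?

5

Union of A, F = {Cal, Fay, Kit, Dee, Mae, Jae, Hal}.
Not covered: Ada, Ivy, Eli, Lou, Ben — 5 items.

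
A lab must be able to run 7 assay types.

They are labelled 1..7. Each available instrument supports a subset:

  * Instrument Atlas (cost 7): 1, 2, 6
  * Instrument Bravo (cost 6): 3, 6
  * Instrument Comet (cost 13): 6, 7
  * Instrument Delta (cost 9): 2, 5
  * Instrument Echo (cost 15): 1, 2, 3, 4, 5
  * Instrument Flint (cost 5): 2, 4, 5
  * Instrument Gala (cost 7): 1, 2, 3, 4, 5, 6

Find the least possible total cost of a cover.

20

Comet, Gala together cover every assay (Comet ∪ Gala = {1, 2, 3, 4, 5, 6, 7}); total cost 13 + 7 = 20.
No covering selection has total cost below 20.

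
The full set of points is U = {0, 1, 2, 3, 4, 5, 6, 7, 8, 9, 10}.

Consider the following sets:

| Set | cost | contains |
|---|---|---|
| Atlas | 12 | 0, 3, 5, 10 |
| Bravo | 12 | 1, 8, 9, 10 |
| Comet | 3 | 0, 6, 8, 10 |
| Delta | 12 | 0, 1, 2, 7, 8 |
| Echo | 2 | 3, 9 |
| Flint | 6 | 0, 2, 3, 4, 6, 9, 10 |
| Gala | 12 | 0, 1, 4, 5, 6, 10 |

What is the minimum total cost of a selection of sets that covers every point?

26

Delta, Echo, Gala together cover every point (Delta ∪ Echo ∪ Gala = {0, 1, 2, 3, 4, 5, 6, 7, 8, 9, 10}); total cost 12 + 2 + 12 = 26.
The greedy pick Comet, Echo, Flint, Delta, Atlas costs 35; no covering selection beats 26.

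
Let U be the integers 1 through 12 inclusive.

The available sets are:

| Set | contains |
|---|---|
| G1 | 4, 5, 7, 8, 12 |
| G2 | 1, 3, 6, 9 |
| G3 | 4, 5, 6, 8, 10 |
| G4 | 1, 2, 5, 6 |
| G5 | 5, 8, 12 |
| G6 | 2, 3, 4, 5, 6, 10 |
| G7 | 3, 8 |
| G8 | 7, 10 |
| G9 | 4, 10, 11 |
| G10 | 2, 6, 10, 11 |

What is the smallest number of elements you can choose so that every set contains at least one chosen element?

The 3 elements {6, 8, 10} hit every set.
The sets G2, G5, G8 are pairwise disjoint, so any hitting set needs a separate element for each — at least 3. Hence 3 is optimal.

3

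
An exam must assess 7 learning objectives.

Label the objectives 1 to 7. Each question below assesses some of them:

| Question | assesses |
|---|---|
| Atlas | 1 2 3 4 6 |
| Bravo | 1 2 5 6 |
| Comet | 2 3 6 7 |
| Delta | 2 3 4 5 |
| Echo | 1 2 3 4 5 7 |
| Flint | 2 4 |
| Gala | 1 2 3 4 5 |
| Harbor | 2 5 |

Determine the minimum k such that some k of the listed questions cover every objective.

Take {Atlas, Echo}. Their union is {1, 2, 3, 4, 5, 6, 7}, which is all 7 objectives.
No single question has all 7 objectives (the largest, Echo, has 6), so 2 is optimal.

2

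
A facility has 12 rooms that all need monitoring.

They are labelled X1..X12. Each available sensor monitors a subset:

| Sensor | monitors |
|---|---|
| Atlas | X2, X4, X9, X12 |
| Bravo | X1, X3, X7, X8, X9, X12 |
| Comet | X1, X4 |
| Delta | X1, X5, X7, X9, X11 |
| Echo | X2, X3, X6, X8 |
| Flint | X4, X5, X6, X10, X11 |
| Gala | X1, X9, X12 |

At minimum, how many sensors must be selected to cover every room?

Take {Bravo, Echo, Flint}. Their union is {X1, X2, X3, X4, X5, X6, X7, X8, X9, X10, X11, X12}, which is all 12 rooms.
Only Flint contains X10, so Flint is forced; the remaining 7 rooms need at least 2 more sensors (each remaining sensor adds at most 6) — so at least 3 sensors are needed, and 3 is optimal.

3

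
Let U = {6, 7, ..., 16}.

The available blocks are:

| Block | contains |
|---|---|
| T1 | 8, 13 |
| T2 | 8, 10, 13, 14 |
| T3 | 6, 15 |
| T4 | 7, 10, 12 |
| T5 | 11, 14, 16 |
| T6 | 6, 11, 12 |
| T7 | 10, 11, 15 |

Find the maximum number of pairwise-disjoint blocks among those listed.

T1, T3, T4, T5 are pairwise disjoint (T1={8,13}; T3={6,15}; T4={7,10,12}; T5={11,14,16}).
Every remaining block overlaps one of these, and no 5 of the listed blocks are pairwise disjoint, so 4 is the maximum.

4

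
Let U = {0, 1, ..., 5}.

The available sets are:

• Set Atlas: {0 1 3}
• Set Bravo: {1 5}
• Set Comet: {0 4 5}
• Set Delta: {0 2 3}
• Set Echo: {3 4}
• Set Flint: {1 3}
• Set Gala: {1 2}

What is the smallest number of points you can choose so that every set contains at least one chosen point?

3

Take H = {0, 1, 3}. Each listed set contains at least one of these, so H is a hitting set of size 3.
No choice of 2 points meets every set, so 3 is the minimum.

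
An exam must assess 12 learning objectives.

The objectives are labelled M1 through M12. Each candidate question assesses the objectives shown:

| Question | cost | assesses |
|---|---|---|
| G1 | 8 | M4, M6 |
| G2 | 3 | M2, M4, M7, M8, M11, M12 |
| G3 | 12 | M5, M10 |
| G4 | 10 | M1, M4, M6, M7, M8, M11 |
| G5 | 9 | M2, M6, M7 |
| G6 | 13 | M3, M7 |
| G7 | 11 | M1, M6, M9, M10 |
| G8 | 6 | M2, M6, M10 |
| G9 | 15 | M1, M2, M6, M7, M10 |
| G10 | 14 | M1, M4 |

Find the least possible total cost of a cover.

39

G2, G3, G6, G7 together cover every objective (G2 ∪ G3 ∪ G6 ∪ G7 = {M1, M2, M3, M4, M5, M6, M7, M8, M9, M10, M11, M12}); total cost 3 + 12 + 13 + 11 = 39.
No covering selection has total cost below 39.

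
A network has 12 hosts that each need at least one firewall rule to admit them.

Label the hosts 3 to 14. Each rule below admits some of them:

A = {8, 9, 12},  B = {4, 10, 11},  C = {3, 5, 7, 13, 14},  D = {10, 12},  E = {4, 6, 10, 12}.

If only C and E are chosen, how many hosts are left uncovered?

3

Union of C, E = {3, 4, 5, 6, 7, 10, 12, 13, 14}.
Not covered: 8, 9, 11 — 3 hosts.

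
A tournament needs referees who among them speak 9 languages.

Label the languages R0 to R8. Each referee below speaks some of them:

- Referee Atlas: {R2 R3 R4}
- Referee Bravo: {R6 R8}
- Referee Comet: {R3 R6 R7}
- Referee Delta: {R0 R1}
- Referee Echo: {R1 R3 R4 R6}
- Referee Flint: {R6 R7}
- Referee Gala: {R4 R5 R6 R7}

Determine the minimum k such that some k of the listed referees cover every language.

4

Take {Atlas, Bravo, Delta, Gala}. Their union is {R0, R1, R2, R3, R4, R5, R6, R7, R8}, which is all 9 languages.
Only Gala contains R5, so Gala is forced; the remaining 5 languages need at least 3 more referees (each remaining referee adds at most 2) — so at least 4 referees are needed, and 4 is optimal.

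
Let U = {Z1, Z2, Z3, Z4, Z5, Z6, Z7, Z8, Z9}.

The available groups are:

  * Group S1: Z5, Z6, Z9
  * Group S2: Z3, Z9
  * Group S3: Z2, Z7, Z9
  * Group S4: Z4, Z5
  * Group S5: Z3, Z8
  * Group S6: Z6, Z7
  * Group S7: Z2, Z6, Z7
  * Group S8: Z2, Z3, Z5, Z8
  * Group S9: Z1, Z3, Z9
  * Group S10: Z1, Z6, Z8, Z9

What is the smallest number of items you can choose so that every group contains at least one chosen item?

H = {Z3, Z4, Z6, Z9} meets every group (each contains at least one member of H), and |H| = 4.
No choice of 3 items meets every group, so 4 is the minimum.

4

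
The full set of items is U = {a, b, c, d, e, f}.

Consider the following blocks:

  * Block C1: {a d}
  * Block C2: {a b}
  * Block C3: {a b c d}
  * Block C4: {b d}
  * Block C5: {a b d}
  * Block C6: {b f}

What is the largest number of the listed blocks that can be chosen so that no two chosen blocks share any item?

C1, C6 are pairwise disjoint (C1={a,d}; C6={b,f}).
Every remaining block overlaps one of these, and no 3 of the listed blocks are pairwise disjoint, so 2 is the maximum.

2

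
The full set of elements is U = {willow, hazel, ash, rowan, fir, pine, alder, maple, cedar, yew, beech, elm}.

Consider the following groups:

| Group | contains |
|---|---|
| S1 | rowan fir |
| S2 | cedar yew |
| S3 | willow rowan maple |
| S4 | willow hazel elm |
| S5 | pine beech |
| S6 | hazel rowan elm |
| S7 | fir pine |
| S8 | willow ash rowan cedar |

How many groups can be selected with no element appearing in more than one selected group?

4

S1, S2, S4, S5 are pairwise disjoint (S1={rowan,fir}; S2={cedar,yew}; S4={willow,hazel,elm}; S5={pine,beech}).
Every remaining group overlaps one of these, and no 5 of the listed groups are pairwise disjoint, so 4 is the maximum.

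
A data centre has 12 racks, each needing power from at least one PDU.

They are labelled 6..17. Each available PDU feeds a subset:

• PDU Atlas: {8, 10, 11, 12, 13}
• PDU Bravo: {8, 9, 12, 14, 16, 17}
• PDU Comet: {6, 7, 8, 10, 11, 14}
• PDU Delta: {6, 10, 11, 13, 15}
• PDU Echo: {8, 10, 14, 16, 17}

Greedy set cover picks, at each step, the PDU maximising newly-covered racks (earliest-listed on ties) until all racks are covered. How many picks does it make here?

Greedy: pick Bravo (covers 6 new) → pick Delta (covers 5 new) → pick Comet (covers 1 new). Total picks: 3.

3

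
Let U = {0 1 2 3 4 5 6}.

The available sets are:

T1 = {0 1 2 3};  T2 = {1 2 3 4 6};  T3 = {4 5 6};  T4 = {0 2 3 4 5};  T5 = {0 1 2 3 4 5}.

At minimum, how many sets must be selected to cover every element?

2

T2 and T4 cover everything between them: the union {0, 1, 2, 3, 4, 5, 6} is all of U.
No single set has all 7 elements (the largest, T5, has 6), so 2 is optimal.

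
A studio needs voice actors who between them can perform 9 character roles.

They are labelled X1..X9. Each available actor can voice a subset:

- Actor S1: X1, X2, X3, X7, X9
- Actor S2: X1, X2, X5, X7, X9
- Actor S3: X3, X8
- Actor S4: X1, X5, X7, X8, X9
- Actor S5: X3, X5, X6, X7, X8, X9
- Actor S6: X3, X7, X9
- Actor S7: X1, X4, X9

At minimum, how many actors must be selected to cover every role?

3

S2 and S5 and S7 together: S2 ∪ S5 ∪ S7 = {X1, X2, X3, X4, X5, X6, X7, X8, X9} — every role is covered.
Only S7 contains X4, so S7 is forced; the remaining 6 roles need at least 2 more actors (each remaining actor adds at most 5) — so at least 3 actors are needed, and 3 is optimal.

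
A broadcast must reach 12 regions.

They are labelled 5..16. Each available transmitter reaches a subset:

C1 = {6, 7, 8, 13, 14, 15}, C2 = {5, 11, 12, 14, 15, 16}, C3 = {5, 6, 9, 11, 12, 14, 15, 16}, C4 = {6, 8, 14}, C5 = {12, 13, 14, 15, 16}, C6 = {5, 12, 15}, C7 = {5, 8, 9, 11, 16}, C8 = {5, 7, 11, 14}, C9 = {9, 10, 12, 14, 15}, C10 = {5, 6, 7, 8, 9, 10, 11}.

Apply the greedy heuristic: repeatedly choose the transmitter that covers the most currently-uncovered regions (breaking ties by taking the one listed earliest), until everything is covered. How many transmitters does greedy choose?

Greedy: pick C3 (covers 8 new) → pick C1 (covers 3 new) → pick C9 (covers 1 new). Total picks: 3.
(The true minimum cover uses only 2 transmitters, so greedy is not optimal here.)

3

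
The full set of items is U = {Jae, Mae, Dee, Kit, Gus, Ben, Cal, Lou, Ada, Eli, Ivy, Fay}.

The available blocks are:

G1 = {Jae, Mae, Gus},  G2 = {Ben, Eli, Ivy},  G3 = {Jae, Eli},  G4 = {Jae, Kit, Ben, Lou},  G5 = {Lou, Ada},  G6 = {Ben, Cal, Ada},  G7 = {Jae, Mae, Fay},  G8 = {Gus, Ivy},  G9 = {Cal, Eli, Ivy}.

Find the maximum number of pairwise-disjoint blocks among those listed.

G1, G5, G9 are pairwise disjoint (G1={Jae,Mae,Gus}; G5={Lou,Ada}; G9={Cal,Eli,Ivy}).
Every remaining block overlaps one of these, and no 4 of the listed blocks are pairwise disjoint, so 3 is the maximum.

3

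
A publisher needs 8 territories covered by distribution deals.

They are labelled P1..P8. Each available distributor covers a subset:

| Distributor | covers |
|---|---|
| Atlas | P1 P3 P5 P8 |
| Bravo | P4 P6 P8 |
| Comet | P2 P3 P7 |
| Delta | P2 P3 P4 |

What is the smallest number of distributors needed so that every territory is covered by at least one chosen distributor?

3

Take {Atlas, Bravo, Comet}. Their union is {P1, P2, P3, P4, P5, P6, P7, P8}, which is all 8 territories.
Only Atlas contains P1, so Atlas is forced; the remaining 4 territories need at least 2 more distributors (each remaining distributor adds at most 2) — so at least 3 distributors are needed, and 3 is optimal.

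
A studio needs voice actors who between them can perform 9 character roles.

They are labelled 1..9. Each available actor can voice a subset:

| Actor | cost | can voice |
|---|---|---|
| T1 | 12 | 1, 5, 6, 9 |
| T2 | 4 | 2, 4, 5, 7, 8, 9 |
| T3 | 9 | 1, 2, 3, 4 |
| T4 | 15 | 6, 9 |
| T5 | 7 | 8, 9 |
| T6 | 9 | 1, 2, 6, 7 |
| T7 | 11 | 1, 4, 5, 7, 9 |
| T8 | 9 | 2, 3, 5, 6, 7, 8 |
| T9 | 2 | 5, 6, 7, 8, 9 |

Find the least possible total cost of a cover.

11

T3, T9 together cover every role (T3 ∪ T9 = {1, 2, 3, 4, 5, 6, 7, 8, 9}); total cost 9 + 2 = 11.
The greedy pick T9, T2, T3 costs 15; no covering selection beats 11.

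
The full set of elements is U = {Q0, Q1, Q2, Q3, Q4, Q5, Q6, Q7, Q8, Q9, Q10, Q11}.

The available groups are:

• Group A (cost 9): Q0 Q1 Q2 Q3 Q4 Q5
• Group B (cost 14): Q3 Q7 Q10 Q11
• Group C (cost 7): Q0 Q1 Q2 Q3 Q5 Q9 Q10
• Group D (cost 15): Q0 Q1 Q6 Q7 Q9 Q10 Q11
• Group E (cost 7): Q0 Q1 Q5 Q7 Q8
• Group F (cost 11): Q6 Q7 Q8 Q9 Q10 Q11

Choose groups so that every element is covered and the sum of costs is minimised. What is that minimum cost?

A, F together cover every element (A ∪ F = {Q0, Q1, Q2, Q3, Q4, Q5, Q6, Q7, Q8, Q9, Q10, Q11}); total cost 9 + 11 = 20.
The greedy pick C, F, A costs 27; no covering selection beats 20.

20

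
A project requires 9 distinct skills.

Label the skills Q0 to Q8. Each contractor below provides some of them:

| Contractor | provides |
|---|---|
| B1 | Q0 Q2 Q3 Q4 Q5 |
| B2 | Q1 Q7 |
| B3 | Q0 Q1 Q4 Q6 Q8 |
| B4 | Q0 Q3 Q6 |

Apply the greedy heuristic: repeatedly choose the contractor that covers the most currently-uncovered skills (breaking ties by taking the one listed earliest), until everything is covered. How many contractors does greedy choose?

3

Greedy: pick B1 (covers 5 new) → pick B3 (covers 3 new) → pick B2 (covers 1 new). Total picks: 3.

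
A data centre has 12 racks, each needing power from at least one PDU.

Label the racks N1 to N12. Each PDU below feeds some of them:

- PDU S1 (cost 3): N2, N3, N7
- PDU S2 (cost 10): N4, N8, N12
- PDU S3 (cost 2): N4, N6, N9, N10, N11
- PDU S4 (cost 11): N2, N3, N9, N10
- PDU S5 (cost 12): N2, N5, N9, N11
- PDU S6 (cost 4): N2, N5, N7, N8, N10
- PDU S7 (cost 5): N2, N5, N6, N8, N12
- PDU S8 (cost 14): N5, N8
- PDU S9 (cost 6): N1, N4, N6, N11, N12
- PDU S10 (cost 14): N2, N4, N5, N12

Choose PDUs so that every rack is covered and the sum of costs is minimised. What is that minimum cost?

15

S1, S3, S6, S9 together cover every rack (S1 ∪ S3 ∪ S6 ∪ S9 = {N1, N2, N3, N4, N5, N6, N7, N8, N9, N10, N11, N12}); total cost 3 + 2 + 4 + 6 = 15.
The greedy pick S3, S1, S7, S9 costs 16; no covering selection beats 15.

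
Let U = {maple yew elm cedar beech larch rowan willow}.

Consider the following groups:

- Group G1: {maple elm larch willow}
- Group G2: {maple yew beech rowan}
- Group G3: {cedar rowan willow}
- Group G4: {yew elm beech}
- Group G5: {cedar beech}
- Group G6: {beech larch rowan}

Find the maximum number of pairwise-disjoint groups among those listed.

G3, G4 are pairwise disjoint (G3={cedar,rowan,willow}; G4={yew,elm,beech}).
Every remaining group overlaps one of these, and no 3 of the listed groups are pairwise disjoint, so 2 is the maximum.

2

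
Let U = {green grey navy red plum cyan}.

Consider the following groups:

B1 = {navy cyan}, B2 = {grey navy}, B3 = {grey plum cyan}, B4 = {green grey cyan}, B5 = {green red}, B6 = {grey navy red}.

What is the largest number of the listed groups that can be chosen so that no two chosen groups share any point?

B3, B5 are pairwise disjoint (B3={grey,plum,cyan}; B5={green,red}).
Every remaining group overlaps one of these, and no 3 of the listed groups are pairwise disjoint, so 2 is the maximum.

2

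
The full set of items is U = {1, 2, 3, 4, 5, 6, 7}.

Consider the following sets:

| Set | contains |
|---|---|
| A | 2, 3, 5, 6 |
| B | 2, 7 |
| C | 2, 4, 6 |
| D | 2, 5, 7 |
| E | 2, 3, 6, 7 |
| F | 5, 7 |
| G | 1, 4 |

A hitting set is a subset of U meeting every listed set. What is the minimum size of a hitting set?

The 3 items {2, 4, 7} hit every set.
No choice of 2 items meets every set, so 3 is the minimum.

3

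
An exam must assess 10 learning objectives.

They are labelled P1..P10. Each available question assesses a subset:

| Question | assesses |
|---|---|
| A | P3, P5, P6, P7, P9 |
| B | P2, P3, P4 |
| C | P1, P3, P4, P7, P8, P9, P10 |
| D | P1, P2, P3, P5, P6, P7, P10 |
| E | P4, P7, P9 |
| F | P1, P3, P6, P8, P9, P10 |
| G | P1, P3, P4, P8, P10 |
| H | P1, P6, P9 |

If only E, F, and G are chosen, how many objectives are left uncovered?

Union of E, F, G = {P1, P3, P4, P6, P7, P8, P9, P10}.
Not covered: P2, P5 — 2 objectives.

2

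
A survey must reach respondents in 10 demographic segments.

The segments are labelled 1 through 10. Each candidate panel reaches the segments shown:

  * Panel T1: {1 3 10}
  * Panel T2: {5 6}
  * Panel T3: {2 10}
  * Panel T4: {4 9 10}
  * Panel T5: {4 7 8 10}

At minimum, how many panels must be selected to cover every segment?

T1 and T2 and T3 and T4 and T5 together: T1 ∪ T2 ∪ T3 ∪ T4 ∪ T5 = {1, 2, 3, 4, 5, 6, 7, 8, 9, 10} — every segment is covered.
Only T4 contains 9, so T4 is forced; the remaining 7 segments need at least 4 more panels (each remaining panel adds at most 2) — so at least 5 panels are needed, and 5 is optimal.

5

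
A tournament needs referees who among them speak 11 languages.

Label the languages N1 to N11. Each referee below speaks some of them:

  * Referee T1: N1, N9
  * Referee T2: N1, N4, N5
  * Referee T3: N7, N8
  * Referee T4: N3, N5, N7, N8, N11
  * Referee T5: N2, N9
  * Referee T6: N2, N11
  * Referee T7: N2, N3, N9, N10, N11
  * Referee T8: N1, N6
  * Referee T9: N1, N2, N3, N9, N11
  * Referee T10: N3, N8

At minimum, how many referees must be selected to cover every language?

Take {T2, T4, T7, T8}. Their union is {N1, N2, N3, N4, N5, N6, N7, N8, N9, N10, N11}, which is all 11 languages.
No 3 of the 10 referees cover everything (all 120 combinations miss at least one language), so 4 is optimal.

4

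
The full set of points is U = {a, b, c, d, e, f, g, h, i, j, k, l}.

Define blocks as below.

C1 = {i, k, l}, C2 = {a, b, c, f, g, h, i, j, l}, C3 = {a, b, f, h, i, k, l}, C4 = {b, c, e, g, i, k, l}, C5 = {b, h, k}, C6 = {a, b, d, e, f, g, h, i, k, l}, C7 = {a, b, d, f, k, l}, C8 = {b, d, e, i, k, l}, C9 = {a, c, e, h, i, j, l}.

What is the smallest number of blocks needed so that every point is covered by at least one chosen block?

Take {C2, C8}. Their union is {a, b, c, d, e, f, g, h, i, j, k, l}, which is all 12 points.
No single block has all 12 points (the largest, C6, has 10), so 2 is optimal.

2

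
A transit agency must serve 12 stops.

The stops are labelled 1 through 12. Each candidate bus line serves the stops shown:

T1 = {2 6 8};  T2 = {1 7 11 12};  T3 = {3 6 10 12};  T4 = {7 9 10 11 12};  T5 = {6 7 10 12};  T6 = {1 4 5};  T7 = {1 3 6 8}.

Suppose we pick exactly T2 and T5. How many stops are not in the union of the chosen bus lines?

Union of T2, T5 = {1, 6, 7, 10, 11, 12}.
Not covered: 2, 3, 4, 5, 8, 9 — 6 stops.

6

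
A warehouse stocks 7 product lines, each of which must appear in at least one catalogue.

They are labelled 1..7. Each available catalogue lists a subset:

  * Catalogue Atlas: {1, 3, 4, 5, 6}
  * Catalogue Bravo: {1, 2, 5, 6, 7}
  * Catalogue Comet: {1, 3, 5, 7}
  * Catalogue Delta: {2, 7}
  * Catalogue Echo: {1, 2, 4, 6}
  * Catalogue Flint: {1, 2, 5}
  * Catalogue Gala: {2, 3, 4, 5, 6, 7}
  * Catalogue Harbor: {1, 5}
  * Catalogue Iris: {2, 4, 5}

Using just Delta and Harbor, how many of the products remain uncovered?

Union of Delta, Harbor = {1, 2, 5, 7}.
Not covered: 3, 4, 6 — 3 products.

3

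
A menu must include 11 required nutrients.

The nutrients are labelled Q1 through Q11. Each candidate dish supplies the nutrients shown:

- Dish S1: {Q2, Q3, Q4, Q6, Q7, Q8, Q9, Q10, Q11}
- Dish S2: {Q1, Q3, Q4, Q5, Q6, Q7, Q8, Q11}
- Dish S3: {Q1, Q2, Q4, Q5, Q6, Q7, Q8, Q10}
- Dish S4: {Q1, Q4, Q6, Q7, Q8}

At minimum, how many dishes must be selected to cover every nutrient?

Take {S1, S2}. Their union is {Q1, Q2, Q3, Q4, Q5, Q6, Q7, Q8, Q9, Q10, Q11}, which is all 11 nutrients.
No single dish has all 11 nutrients (the largest, S1, has 9), so 2 is optimal.

2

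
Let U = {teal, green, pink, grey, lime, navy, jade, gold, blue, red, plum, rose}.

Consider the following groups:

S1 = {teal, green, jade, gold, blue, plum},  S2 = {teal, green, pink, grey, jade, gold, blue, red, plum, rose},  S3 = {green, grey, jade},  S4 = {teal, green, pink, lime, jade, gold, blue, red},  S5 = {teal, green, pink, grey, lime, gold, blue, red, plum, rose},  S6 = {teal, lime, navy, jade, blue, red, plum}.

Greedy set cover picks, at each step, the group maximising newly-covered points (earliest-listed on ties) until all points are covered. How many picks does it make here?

Greedy: pick S2 (covers 10 new) → pick S6 (covers 2 new). Total picks: 2.

2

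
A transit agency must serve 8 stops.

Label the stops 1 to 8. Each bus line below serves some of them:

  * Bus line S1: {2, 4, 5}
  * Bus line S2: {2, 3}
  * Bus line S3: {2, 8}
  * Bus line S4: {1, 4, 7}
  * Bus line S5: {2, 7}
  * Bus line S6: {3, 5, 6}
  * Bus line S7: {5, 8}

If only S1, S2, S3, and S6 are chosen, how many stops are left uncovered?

Union of S1, S2, S3, S6 = {2, 3, 4, 5, 6, 8}.
Not covered: 1, 7 — 2 stops.

2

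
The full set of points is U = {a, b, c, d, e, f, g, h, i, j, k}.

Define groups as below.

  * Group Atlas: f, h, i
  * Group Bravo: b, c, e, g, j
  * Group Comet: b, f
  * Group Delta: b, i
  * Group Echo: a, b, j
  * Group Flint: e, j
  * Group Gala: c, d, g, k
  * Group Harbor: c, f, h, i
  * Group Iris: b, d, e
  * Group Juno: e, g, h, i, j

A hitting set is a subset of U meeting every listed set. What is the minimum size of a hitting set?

4

The 4 points {b, e, g, i} hit every group.
No choice of 3 points meets every group, so 4 is the minimum.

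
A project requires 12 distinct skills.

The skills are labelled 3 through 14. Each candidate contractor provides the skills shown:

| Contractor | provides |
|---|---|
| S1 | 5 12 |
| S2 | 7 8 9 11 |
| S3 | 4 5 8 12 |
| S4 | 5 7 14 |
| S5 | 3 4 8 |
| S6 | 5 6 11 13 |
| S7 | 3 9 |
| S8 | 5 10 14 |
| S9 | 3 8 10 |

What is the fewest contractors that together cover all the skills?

S3 and S4 and S6 and S7 and S8 together: S3 ∪ S4 ∪ S6 ∪ S7 ∪ S8 = {3, 4, 5, 6, 7, 8, 9, 10, 11, 12, 13, 14} — every skill is covered.
No 4 of the 9 contractors cover everything (all 126 combinations miss at least one skill), so 5 is optimal.

5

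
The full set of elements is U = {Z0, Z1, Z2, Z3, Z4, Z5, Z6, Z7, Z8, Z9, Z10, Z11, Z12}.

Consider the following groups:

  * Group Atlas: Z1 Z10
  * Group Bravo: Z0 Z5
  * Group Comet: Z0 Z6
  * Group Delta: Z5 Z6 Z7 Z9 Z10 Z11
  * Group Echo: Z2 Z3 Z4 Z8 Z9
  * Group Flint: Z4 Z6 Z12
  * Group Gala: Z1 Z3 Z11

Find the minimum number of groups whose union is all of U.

5

Atlas and Bravo and Delta and Echo and Flint together: Atlas ∪ Bravo ∪ Delta ∪ Echo ∪ Flint = {Z0, Z1, Z2, Z3, Z4, Z5, Z6, Z7, Z8, Z9, Z10, Z11, Z12} — every element is covered.
No 4 of the 7 groups cover everything (all 35 combinations miss at least one element), so 5 is optimal.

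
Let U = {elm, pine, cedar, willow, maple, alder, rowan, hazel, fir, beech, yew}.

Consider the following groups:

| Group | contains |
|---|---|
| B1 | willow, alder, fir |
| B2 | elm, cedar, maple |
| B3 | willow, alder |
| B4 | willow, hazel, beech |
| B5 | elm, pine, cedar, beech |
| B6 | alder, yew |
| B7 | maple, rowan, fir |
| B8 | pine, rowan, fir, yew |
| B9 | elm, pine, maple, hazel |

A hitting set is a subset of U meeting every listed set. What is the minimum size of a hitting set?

The 4 items {elm, alder, hazel, fir} hit every group.
No choice of 3 items meets every group, so 4 is the minimum.

4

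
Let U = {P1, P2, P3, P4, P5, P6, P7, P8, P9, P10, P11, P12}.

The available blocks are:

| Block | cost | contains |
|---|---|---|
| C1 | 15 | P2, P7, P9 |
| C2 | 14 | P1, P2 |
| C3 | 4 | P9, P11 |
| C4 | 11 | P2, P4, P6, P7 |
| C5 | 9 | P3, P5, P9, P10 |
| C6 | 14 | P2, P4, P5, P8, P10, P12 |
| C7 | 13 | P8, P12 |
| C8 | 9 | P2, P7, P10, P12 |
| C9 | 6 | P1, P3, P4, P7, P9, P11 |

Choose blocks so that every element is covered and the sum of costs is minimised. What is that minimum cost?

C4, C6, C9 together cover every element (C4 ∪ C6 ∪ C9 = {P1, P2, P3, P4, P5, P6, P7, P8, P9, P10, P11, P12}); total cost 11 + 14 + 6 = 31.
No covering selection has total cost below 31.

31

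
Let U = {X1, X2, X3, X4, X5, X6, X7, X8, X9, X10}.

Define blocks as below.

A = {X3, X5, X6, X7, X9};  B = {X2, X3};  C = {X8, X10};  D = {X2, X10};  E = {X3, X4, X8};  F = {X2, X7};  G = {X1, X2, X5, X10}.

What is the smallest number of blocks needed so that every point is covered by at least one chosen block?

3

A, E, and G cover everything between them: the union {X1, X2, X3, X4, X5, X6, X7, X8, X9, X10} is all of U.
Only G contains X1, so G is forced; the remaining 6 points need at least 2 more blocks (each remaining block adds at most 4) — so at least 3 blocks are needed, and 3 is optimal.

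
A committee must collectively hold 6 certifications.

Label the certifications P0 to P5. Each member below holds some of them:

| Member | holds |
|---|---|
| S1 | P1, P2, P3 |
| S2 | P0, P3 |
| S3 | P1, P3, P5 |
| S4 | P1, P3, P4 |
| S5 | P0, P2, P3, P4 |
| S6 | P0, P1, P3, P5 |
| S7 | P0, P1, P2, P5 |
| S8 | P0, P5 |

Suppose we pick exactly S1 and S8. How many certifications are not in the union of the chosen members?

1

Union of S1, S8 = {P0, P1, P2, P3, P5}.
Not covered: P4 — 1 certification.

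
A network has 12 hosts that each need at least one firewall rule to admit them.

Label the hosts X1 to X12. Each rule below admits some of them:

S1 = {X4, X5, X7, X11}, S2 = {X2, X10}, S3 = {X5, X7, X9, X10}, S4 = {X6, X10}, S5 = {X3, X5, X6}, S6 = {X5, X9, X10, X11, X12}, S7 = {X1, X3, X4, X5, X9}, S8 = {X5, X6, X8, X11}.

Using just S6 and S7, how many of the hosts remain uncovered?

4

Union of S6, S7 = {X1, X3, X4, X5, X9, X10, X11, X12}.
Not covered: X2, X6, X7, X8 — 4 hosts.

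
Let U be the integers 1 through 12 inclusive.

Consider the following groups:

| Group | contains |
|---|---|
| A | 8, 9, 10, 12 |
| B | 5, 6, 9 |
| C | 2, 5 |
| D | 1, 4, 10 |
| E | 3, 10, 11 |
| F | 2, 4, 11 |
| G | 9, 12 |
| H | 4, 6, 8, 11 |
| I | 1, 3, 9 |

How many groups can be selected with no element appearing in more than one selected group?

C, H, I are pairwise disjoint (C={2,5}; H={4,6,8,11}; I={1,3,9}).
Every remaining group overlaps one of these, and no 4 of the listed groups are pairwise disjoint, so 3 is the maximum.

3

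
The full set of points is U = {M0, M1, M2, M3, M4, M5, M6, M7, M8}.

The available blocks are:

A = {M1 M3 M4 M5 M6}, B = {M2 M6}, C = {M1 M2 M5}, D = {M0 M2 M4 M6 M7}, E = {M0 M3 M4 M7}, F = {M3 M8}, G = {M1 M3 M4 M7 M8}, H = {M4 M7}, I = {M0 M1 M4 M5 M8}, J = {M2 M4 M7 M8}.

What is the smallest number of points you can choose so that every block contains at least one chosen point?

3

Take T = {M2, M4, M8}. Each listed block contains at least one of these, so T is a hitting set of size 3.
The blocks B, F, H are pairwise disjoint, so any hitting set needs a separate point for each — at least 3. Hence 3 is optimal.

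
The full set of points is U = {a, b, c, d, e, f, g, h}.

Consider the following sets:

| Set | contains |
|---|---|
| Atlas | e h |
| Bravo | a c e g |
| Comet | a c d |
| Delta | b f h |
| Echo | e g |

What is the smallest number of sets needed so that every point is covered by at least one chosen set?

3

Bravo, Comet, and Delta cover everything between them: the union {a, b, c, d, e, f, g, h} is all of U.
Only Delta contains b, so Delta is forced; the remaining 5 points need at least 2 more sets (each remaining set adds at most 4) — so at least 3 sets are needed, and 3 is optimal.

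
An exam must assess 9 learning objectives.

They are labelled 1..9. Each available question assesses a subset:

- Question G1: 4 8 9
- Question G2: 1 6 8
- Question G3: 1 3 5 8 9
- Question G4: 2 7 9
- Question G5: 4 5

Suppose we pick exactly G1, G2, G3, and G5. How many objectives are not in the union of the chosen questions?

2

Union of G1, G2, G3, G5 = {1, 3, 4, 5, 6, 8, 9}.
Not covered: 2, 7 — 2 objectives.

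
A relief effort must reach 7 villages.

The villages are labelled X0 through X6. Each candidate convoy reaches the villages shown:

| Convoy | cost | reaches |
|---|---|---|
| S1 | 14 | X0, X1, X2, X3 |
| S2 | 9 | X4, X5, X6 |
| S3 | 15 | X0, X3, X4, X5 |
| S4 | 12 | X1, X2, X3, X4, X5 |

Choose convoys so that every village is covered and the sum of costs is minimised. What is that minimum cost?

S1, S2 together cover every village (S1 ∪ S2 = {X0, X1, X2, X3, X4, X5, X6}); total cost 14 + 9 = 23.
The greedy pick S4, S2, S1 costs 35; no covering selection beats 23.

23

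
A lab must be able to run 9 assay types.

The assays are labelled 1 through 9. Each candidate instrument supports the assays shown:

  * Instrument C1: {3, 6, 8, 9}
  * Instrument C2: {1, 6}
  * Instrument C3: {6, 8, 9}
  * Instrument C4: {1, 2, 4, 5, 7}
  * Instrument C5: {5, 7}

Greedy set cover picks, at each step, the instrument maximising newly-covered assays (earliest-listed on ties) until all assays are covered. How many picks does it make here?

2

Greedy: pick C4 (covers 5 new) → pick C1 (covers 4 new). Total picks: 2.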